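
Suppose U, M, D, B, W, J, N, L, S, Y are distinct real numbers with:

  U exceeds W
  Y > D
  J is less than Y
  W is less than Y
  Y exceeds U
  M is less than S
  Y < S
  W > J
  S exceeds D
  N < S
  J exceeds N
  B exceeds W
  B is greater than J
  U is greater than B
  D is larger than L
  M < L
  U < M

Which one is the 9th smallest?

Y

The consecutive relations fix a unique order: N < J < W < B < U < M < L < D < Y < S.
Counting 9 from the smallest end gives Y.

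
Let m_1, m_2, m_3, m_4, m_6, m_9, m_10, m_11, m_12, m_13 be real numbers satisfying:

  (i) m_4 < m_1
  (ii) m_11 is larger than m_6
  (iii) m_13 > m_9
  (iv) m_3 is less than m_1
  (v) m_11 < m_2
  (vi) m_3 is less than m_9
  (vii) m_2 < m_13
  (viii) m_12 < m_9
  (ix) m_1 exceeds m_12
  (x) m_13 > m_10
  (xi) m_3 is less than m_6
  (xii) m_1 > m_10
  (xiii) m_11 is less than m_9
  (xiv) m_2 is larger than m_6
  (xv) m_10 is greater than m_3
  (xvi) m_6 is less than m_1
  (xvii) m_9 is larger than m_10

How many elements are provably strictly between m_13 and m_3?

Chaining upward from m_3 reaches: m_6, m_11, m_10, m_9, m_2, m_1.
Chaining downward from m_13 reaches: m_6, m_12, m_11, m_10, m_9, m_2.
Strictly between m_3 and m_13 are those in both lists: m_6, m_11, m_10, m_9, m_2 — 5 elements.

5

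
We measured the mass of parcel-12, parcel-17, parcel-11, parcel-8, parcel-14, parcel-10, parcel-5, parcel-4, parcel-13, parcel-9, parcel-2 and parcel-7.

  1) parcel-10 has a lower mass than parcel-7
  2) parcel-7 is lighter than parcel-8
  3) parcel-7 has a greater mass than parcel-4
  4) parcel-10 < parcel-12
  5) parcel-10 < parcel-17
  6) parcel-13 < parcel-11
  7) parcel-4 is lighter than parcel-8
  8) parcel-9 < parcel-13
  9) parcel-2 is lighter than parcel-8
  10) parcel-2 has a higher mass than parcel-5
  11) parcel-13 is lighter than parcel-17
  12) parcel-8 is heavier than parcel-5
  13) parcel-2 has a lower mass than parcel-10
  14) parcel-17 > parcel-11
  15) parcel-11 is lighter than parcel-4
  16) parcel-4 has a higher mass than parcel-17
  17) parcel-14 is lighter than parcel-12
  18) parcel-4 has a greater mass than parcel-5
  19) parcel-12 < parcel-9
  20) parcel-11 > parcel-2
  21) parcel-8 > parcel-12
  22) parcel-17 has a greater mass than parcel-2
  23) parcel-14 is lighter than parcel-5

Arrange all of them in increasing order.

parcel-14 < parcel-5 < parcel-2 < parcel-10 < parcel-12 < parcel-9 < parcel-13 < parcel-11 < parcel-17 < parcel-4 < parcel-7 < parcel-8

Each adjacent pair is fixed by a given relation: parcel-14 < parcel-5; parcel-5 < parcel-2; parcel-2 < parcel-10; parcel-10 < parcel-12; parcel-12 < parcel-9; parcel-9 < parcel-13; parcel-13 < parcel-11; parcel-11 < parcel-17; parcel-17 < parcel-4; parcel-4 < parcel-7; parcel-7 < parcel-8. Chaining them end to end gives the full order.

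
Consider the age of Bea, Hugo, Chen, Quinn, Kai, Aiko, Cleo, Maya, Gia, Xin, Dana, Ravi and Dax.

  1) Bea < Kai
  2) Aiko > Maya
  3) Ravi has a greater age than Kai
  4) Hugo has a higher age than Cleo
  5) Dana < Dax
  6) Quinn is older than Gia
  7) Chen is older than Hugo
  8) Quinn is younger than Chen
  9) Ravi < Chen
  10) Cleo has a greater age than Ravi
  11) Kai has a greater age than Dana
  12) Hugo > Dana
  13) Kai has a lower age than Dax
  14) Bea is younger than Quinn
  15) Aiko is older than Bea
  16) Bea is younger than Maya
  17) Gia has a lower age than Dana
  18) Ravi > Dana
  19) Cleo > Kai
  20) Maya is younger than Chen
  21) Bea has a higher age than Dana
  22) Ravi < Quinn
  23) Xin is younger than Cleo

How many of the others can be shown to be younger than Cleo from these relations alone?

6

The elements the relations force below Cleo are Gia, Dana, Bea, Kai, Ravi, Xin — no chain reaches any other.
That is 6.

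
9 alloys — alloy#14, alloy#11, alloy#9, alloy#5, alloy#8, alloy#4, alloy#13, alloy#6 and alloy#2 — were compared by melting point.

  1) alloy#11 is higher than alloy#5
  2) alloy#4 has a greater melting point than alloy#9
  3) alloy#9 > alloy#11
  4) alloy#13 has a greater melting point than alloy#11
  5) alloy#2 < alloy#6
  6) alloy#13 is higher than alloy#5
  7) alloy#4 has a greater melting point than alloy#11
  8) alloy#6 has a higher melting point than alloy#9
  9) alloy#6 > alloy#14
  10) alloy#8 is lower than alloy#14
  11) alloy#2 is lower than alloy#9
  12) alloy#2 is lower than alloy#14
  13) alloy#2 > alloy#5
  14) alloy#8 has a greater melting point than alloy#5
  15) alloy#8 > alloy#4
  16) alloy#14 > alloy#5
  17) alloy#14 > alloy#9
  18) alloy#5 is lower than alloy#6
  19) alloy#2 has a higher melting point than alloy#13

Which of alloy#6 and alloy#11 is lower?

Link the given pairs in sequence: alloy#11 < alloy#13; alloy#13 < alloy#2; alloy#2 < alloy#9; alloy#9 < alloy#4; alloy#4 < alloy#8; alloy#8 < alloy#14; alloy#14 < alloy#6.
Chaining these gives alloy#11 < alloy#13 < alloy#2 < alloy#9 < alloy#4 < alloy#8 < alloy#14 < alloy#6.
So alloy#11 < alloy#6; alloy#11 is the lower of the two.

alloy#11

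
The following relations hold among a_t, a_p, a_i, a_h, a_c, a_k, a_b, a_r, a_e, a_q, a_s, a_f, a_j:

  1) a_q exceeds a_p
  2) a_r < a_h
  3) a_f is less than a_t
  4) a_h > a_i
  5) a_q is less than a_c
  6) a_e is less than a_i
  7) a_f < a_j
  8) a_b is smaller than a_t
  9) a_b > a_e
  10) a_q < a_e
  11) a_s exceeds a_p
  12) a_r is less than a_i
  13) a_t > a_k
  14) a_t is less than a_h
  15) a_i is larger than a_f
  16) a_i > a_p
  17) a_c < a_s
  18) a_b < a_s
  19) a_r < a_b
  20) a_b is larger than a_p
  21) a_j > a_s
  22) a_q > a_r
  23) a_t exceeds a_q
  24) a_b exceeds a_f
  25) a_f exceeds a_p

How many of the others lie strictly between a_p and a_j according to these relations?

6

The relations place a_p below a_j. An element lies strictly between them when it is forced above a_p and also forced below a_j.
Above a_p: {a_q, a_c, a_f, a_e, a_b, a_i, a_s, a_t, a_h}. Below a_j: {a_r, a_q, a_c, a_f, a_e, a_b, a_s}.
Intersection: {a_q, a_c, a_f, a_e, a_b, a_s} — 6.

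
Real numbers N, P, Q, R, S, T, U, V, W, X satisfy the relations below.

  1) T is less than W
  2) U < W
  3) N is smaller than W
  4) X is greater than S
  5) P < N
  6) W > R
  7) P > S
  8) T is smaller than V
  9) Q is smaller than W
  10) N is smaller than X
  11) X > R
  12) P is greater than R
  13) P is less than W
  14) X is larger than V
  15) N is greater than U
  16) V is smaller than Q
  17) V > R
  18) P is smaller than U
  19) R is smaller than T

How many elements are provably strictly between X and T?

The relations place T below X. An element lies strictly between them when it is forced above T and also forced below X.
Above T: {V, Q, W}. Below X: {R, S, P, U, N, V}.
Intersection: {V} — 1.

1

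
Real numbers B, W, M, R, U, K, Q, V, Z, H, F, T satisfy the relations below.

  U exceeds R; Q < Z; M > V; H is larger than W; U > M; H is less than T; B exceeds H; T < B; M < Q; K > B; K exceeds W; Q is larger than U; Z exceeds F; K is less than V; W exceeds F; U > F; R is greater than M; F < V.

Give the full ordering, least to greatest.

F < W < H < T < B < K < V < M < R < U < Q < Z

The consecutive links are each given: F < W; W < H; H < T; T < B; B < K; K < V; V < M; M < R; R < U; U < Q; Q < Z.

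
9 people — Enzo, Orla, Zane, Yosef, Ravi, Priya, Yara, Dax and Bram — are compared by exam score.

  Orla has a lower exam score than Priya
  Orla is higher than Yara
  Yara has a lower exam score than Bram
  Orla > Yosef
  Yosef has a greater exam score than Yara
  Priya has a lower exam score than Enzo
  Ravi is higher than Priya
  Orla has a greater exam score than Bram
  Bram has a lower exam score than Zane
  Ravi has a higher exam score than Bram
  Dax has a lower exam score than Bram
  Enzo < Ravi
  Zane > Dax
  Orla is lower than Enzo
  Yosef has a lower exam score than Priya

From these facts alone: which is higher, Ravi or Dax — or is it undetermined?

Ravi

Chaining the given relations: Dax < Bram < Orla < Priya < Enzo < Ravi.
So Ravi is higher.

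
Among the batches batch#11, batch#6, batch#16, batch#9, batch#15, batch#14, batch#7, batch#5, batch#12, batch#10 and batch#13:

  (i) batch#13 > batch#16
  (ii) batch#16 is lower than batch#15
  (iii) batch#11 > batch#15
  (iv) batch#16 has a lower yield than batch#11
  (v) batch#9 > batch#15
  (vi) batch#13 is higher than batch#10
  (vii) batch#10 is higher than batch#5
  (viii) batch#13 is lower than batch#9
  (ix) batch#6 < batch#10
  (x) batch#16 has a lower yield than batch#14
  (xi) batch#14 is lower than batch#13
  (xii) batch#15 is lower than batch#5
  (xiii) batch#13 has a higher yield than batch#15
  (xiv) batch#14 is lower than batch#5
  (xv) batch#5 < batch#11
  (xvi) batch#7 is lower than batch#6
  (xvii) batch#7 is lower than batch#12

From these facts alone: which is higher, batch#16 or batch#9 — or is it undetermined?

batch#9

The relevant relations are batch#16 < batch#15; batch#15 < batch#5; batch#5 < batch#10; batch#10 < batch#13; batch#13 < batch#9.
Chaining these gives batch#16 < batch#15 < batch#5 < batch#10 < batch#13 < batch#9.
So batch#9 is higher.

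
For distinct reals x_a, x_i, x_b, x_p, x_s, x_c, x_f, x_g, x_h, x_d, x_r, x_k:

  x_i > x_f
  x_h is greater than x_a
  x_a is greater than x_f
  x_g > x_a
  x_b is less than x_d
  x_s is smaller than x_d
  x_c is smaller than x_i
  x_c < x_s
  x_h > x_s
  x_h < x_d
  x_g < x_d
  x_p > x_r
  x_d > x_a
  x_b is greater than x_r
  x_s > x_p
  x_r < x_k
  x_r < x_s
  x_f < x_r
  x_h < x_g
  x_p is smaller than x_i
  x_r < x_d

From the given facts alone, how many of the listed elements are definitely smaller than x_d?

9

From x_d the given relations immediately reach x_r, x_s, x_b, x_a, x_h, x_g.
From those, x_c, x_f, x_p — 9 in total.
Nothing else is reachable below x_d; 9 in all.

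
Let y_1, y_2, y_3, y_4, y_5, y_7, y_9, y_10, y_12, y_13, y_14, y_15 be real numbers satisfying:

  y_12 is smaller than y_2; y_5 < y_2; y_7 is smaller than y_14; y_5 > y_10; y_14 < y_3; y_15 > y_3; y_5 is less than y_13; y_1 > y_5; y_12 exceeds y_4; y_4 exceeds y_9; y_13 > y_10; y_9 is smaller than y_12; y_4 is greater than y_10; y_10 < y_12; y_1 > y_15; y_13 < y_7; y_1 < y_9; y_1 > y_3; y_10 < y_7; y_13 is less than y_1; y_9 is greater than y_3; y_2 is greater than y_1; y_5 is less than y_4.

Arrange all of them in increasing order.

The consecutive links are each given: y_10 < y_5; y_5 < y_13; y_13 < y_7; y_7 < y_14; y_14 < y_3; y_3 < y_15; y_15 < y_1; y_1 < y_9; y_9 < y_4; y_4 < y_12; y_12 < y_2.

y_10 < y_5 < y_13 < y_7 < y_14 < y_3 < y_15 < y_1 < y_9 < y_4 < y_12 < y_2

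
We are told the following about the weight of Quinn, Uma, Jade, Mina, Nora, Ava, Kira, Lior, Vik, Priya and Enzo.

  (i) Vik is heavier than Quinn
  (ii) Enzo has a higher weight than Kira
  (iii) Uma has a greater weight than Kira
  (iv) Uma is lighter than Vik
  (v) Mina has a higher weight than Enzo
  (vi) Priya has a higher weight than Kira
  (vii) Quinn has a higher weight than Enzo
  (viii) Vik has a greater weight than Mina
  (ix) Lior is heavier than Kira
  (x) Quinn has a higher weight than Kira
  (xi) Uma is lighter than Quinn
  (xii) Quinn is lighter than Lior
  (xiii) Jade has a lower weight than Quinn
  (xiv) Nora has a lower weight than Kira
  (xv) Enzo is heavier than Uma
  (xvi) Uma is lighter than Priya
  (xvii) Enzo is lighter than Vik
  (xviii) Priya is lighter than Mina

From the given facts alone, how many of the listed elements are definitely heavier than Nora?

The elements the relations force above Nora are Kira, Uma, Priya, Enzo, Mina, Quinn, Lior, Vik — no chain reaches any other.
That is 8.

8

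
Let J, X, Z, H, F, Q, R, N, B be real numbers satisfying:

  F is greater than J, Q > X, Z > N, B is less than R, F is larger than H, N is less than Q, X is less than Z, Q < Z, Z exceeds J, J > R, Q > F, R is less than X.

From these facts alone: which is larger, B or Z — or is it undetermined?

Following the relations from B: B < R < J < F < Q < Z.
So Z is larger.

Z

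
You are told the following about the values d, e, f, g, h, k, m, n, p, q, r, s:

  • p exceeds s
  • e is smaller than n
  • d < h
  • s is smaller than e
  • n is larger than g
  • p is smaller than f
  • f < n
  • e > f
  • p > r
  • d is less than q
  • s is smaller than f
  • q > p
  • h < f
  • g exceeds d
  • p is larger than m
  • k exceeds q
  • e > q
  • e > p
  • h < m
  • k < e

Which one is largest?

Chaining downward from n: directly below it, g, f, e; then s, d, h, p, q, k; then r, m.
That covers every other element, and nothing is given above n, so n is the largest.

n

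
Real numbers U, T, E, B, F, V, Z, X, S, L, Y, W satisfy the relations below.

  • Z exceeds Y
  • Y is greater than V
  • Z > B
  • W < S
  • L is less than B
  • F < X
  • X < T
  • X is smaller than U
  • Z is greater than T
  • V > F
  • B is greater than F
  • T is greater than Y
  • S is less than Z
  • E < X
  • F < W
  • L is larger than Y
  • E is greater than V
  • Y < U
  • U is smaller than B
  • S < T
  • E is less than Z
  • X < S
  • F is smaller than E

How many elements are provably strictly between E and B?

The relations place E below B. An element lies strictly between them when it is forced above E and also forced below B.
Above E: {X, S, T, U, Z}. Below B: {F, V, X, Y, L, U}.
Intersection: {X, U} — 2.

2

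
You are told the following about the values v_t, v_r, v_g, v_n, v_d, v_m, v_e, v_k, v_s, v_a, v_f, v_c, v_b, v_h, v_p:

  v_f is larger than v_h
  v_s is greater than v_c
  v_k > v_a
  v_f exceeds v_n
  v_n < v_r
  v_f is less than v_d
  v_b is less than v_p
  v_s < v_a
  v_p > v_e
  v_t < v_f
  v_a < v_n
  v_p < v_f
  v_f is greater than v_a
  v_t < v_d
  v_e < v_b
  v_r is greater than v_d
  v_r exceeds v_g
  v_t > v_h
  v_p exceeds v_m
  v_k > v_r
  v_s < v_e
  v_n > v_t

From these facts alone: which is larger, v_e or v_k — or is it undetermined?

v_e < v_b < v_p < v_f < v_d < v_r < v_k, by transitivity through v_b, v_p, v_f, v_d, v_r.
So v_k is larger.

v_k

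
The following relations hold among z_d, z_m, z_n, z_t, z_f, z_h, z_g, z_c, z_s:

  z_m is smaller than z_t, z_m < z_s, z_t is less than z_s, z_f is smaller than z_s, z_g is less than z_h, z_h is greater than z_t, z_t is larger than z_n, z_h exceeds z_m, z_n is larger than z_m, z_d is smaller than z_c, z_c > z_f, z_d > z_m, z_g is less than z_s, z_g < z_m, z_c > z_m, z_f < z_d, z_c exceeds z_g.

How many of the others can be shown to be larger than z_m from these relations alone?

Directly above z_m: z_n, z_t, z_h, z_d, z_s, z_c.
No other element is forced above z_m by the given relations, so the count is 6.

6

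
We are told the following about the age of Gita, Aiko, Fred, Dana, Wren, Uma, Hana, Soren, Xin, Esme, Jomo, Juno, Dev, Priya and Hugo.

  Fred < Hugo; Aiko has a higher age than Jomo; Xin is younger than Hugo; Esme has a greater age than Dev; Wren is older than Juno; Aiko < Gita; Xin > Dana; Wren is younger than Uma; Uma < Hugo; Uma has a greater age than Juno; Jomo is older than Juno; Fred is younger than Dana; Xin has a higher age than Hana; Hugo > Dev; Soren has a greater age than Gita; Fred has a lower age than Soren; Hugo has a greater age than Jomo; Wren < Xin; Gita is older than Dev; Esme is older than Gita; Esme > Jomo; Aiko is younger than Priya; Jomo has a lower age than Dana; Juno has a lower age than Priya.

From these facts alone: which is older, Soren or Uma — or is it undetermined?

undetermined

Following every chain through Uma: above Uma we get Hugo; below Uma we get Juno, Wren.
Soren is not reached, and no chain runs the other way from Soren to Uma.
So the given relations leave the order of Uma and Soren undetermined.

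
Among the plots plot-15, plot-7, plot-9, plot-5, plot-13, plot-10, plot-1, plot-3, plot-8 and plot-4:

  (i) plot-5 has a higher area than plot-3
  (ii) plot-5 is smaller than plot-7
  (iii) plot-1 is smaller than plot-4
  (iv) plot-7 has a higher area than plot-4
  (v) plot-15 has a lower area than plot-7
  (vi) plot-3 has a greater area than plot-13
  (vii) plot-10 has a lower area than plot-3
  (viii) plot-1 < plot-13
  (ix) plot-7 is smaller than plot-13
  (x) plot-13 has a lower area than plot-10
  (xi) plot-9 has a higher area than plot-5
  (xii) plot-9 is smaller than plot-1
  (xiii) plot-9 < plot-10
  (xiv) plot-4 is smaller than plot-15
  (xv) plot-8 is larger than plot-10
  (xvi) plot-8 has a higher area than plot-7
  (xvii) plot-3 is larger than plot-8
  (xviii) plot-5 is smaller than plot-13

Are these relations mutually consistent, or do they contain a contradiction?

We have plot-3 < plot-5 stated directly, yet also plot-5 < plot-9 < plot-1 < plot-4 < plot-15 < plot-7 < plot-13 < plot-10 < plot-8 < plot-3 by chaining the others — so plot-5 < plot-3. Contradiction.

inconsistent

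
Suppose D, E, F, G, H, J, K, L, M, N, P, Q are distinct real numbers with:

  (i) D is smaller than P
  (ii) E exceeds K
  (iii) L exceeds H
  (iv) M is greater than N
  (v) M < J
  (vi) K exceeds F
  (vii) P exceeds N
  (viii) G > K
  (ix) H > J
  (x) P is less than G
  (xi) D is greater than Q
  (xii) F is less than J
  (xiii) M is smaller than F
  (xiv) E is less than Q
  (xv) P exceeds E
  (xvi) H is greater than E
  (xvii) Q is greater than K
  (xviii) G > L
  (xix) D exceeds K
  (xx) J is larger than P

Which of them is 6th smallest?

Q

Chaining the given pairs: N < M < F < K < E < Q < D < P < J < H < L < G.
Counting 6 from the smallest end gives Q.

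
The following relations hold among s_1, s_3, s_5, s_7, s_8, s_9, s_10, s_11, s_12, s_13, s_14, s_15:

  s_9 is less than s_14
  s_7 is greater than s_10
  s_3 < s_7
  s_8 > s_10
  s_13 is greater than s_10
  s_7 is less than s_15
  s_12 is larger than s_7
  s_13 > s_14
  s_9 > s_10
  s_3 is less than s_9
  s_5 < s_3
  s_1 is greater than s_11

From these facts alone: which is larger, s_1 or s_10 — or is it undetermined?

undetermined

Following every chain through s_10: above s_10 we get s_8, s_9, s_7, s_15, s_14, s_12, s_13.
s_1 is not reached, and no chain runs the other way from s_1 to s_10.
So the given relations leave the order of s_10 and s_1 undetermined.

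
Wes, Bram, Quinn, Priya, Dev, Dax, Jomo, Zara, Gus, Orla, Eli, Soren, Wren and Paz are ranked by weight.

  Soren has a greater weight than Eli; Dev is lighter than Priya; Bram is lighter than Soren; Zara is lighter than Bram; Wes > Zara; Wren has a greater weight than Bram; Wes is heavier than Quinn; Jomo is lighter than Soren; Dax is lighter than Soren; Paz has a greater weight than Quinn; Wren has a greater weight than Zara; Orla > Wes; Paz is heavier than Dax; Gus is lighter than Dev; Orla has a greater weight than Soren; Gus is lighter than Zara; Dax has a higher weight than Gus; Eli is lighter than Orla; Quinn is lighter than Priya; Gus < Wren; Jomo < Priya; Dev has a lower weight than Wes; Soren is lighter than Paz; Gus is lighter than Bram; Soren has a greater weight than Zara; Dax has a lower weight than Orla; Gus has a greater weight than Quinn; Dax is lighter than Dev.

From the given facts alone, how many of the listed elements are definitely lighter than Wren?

The elements the relations force below Wren are Quinn, Gus, Zara, Bram — no chain reaches any other.
That is 4.

4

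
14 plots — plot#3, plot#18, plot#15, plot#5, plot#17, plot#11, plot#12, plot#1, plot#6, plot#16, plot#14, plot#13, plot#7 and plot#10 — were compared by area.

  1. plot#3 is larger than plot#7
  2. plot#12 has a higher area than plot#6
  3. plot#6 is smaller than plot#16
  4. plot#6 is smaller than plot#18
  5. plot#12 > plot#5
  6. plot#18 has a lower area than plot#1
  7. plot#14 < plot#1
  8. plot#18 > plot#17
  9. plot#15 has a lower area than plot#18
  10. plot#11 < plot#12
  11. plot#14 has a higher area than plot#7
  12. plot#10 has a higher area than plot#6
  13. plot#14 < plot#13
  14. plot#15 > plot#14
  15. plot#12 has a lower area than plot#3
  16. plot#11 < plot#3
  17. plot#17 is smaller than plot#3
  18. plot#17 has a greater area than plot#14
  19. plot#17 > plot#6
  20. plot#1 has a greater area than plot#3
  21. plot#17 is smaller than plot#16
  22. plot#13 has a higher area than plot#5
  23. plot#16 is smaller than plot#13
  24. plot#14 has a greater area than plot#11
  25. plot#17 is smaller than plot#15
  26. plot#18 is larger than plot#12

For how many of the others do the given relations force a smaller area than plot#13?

From plot#13 the given relations immediately reach plot#14, plot#5, plot#16.
From those, plot#11, plot#7, plot#6, plot#17 — 7 in total.
No other element is forced below plot#13 by the given relations, so the count is 7.

7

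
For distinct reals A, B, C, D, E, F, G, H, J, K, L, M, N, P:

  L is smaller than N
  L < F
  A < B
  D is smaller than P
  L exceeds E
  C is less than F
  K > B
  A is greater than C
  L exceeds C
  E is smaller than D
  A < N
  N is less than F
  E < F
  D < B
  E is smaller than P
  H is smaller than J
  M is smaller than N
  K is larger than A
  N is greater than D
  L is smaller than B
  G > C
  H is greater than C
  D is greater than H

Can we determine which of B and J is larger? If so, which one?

undetermined

Following every chain through J: below J we get C, H.
B is not reached, and no chain runs the other way from B to J.
So the given relations leave the order of J and B undetermined.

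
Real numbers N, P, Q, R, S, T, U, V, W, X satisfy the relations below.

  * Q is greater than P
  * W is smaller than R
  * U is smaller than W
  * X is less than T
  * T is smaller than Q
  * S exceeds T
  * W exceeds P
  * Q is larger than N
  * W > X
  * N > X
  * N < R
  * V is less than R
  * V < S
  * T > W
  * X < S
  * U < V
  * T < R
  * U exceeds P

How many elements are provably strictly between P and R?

Chaining upward from P reaches: U, W, T, V, Q, S.
Chaining downward from R reaches: X, U, W, T, V, N.
Strictly between P and R are those in both lists: U, W, T, V — 4 elements.

4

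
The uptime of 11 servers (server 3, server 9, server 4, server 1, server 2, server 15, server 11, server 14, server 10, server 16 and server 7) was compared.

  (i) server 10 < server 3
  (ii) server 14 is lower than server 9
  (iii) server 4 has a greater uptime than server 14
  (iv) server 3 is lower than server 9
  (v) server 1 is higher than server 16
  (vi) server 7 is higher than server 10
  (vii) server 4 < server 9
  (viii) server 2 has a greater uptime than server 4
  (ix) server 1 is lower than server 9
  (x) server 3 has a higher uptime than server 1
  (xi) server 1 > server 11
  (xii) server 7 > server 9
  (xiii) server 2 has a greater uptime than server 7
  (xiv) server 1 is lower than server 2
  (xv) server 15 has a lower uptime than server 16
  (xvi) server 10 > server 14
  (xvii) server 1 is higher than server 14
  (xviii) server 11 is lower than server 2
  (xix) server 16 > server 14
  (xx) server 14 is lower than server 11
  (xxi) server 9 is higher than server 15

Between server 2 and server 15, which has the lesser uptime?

The relevant relations are server 15 < server 16; server 16 < server 1; server 1 < server 3; server 3 < server 9; server 9 < server 7; server 7 < server 2.
Together: server 15 < server 16 < server 1 < server 3 < server 9 < server 7 < server 2.
So server 15 < server 2; server 15 is the lower of the two.

server 15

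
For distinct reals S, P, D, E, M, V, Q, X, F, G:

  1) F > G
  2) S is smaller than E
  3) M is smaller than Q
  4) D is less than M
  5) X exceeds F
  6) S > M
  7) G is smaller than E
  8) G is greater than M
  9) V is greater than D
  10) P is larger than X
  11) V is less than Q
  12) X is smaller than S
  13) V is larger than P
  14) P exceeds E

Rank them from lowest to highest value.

D < M < G < F < X < S < E < P < V < Q

Each adjacent pair is fixed by a given relation: D < M; M < G; G < F; F < X; X < S; S < E; E < P; P < V; V < Q. Chaining them end to end gives the full order.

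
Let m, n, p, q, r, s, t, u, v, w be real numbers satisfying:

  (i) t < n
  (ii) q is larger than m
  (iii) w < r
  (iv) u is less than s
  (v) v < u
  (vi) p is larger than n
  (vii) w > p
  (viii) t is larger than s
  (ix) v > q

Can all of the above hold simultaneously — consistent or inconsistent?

The single ordering m < q < v < u < s < t < n < p < w < r satisfies every listed relation, so no contradiction arises.

consistent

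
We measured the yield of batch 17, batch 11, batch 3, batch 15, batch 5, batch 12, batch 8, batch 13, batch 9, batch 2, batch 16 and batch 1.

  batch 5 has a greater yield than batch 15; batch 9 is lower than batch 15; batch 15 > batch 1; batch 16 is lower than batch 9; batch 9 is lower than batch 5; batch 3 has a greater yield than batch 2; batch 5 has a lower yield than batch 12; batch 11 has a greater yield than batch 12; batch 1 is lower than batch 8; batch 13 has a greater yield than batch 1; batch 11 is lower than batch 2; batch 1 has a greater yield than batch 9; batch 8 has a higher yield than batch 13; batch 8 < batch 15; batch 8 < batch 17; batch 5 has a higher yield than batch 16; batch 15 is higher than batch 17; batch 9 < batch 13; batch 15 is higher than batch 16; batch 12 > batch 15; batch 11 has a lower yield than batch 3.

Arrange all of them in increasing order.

batch 16 < batch 9 < batch 1 < batch 13 < batch 8 < batch 17 < batch 15 < batch 5 < batch 12 < batch 11 < batch 2 < batch 3

Each adjacent pair is fixed by a given relation: batch 16 < batch 9; batch 9 < batch 1; batch 1 < batch 13; batch 13 < batch 8; batch 8 < batch 17; batch 17 < batch 15; batch 15 < batch 5; batch 5 < batch 12; batch 12 < batch 11; batch 11 < batch 2; batch 2 < batch 3. Chaining them end to end gives the full order.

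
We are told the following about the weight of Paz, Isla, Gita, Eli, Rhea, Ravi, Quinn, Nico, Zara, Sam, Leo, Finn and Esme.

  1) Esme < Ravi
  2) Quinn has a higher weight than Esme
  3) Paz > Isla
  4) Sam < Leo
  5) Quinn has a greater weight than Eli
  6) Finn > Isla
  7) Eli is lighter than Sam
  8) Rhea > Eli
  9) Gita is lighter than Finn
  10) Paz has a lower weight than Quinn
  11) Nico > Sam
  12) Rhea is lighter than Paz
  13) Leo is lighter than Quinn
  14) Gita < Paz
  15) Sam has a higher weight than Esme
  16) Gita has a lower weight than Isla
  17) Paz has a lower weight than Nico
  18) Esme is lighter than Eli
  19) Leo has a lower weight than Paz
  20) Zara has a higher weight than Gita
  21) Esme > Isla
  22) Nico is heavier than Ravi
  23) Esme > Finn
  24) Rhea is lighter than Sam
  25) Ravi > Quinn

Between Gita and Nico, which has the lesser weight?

Gita

Gita < Isla and Isla < Finn give Gita < Finn.
Then Finn < Esme extends the chain to Esme.
With Esme < Eli: Gita < Isla < Finn < Esme < Eli.
Then Eli < Rhea extends the chain to Rhea.
With Rhea < Sam: Gita < Isla < Finn < Esme < Eli < Rhea < Sam.
With Sam < Leo: Gita < Isla < Finn < Esme < Eli < Rhea < Sam < Leo.
With Leo < Paz: Gita < Isla < Finn < Esme < Eli < Rhea < Sam < Leo < Paz.
With Paz < Quinn: Gita < Isla < Finn < Esme < Eli < Rhea < Sam < Leo < Paz < Quinn.
With Quinn < Ravi: Gita < Isla < Finn < Esme < Eli < Rhea < Sam < Leo < Paz < Quinn < Ravi.
Then Ravi < Nico extends the chain to Nico.
So Gita < Nico; Gita is the lighter of the two.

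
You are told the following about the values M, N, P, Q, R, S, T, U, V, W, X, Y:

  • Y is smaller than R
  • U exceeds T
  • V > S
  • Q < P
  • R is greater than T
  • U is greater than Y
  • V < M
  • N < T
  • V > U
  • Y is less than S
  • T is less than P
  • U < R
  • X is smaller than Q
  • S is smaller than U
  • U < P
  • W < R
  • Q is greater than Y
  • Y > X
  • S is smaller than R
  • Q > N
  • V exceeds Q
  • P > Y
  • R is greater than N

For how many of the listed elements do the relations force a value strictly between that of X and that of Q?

Chaining upward from X reaches: Y, S, U, P, V, M, R.
Chaining downward from Q reaches: N, Y.
Strictly between X and Q are those in both lists: Y — 1 element.

1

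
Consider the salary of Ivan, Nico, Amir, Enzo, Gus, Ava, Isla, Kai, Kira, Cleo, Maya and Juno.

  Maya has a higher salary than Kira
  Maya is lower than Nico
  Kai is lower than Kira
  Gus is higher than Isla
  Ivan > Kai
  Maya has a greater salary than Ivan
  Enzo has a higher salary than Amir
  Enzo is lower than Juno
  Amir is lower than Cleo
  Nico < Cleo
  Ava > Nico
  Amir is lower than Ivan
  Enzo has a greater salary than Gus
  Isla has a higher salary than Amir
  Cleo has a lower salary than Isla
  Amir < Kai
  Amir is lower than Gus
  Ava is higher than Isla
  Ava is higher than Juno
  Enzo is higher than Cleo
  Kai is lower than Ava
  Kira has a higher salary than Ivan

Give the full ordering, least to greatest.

Amir < Kai < Ivan < Kira < Maya < Nico < Cleo < Isla < Gus < Enzo < Juno < Ava

Nothing is placed below Amir, so it is least; from there Amir < Kai; Kai < Ivan; Ivan < Kira; Kira < Maya; Maya < Nico; Nico < Cleo; Cleo < Isla; Isla < Gus; Gus < Enzo; Enzo < Juno; Juno < Ava, each given directly.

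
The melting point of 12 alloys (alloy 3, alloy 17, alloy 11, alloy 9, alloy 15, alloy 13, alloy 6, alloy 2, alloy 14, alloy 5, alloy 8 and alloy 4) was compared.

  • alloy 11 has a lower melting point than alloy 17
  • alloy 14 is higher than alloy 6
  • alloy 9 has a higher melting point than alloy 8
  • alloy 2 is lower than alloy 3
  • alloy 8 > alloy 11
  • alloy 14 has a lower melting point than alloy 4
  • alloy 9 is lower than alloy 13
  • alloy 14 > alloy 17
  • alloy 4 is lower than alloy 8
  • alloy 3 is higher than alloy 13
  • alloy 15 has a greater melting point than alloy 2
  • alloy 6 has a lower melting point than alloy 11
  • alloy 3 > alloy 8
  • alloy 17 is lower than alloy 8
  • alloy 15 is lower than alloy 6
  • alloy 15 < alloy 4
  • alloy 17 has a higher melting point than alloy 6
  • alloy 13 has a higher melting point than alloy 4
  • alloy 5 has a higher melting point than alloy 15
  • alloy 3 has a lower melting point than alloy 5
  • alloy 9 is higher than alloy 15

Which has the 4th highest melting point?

Chaining the given pairs: alloy 2 < alloy 15 < alloy 6 < alloy 11 < alloy 17 < alloy 14 < alloy 4 < alloy 8 < alloy 9 < alloy 13 < alloy 3 < alloy 5.
The 4th largest is alloy 9.

alloy 9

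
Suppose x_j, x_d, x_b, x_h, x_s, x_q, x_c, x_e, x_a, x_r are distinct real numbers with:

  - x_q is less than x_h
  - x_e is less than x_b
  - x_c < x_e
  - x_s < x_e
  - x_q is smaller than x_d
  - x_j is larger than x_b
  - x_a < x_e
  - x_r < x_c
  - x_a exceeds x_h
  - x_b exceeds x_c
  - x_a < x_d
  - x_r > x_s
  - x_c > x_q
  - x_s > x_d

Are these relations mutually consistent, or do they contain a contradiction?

Every relation is compatible with x_q < x_h < x_a < x_d < x_s < x_r < x_c < x_e < x_b < x_j; the set is consistent.

consistent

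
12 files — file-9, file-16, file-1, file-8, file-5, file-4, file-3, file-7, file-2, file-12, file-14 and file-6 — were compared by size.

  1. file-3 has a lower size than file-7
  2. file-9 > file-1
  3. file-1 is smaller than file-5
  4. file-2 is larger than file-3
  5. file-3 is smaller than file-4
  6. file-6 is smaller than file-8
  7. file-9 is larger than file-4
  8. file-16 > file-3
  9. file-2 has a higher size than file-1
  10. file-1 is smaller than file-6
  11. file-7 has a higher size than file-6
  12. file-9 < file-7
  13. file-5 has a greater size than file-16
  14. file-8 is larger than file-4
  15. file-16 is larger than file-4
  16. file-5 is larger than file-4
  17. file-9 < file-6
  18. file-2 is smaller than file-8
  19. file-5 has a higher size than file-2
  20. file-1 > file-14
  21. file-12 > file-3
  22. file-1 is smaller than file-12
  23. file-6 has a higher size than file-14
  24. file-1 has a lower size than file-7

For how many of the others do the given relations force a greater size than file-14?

The elements the relations force above file-14 are file-1, file-9, file-2, file-6, file-5, file-8, file-12, file-7 — no chain reaches any other.
That is 8.

8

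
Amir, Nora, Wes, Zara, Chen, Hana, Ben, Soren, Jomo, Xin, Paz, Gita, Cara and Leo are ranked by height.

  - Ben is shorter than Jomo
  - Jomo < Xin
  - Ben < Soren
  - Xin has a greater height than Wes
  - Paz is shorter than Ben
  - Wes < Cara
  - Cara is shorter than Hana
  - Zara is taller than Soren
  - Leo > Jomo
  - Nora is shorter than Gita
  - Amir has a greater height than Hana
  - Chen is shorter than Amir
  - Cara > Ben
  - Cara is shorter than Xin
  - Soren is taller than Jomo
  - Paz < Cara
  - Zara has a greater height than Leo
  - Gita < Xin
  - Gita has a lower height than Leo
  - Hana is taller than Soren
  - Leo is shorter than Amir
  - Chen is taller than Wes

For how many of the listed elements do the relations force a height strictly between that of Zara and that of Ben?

3

Chaining upward from Ben reaches: Jomo, Leo, Soren, Cara, Hana, Xin, Amir.
Chaining downward from Zara reaches: Paz, Nora, Jomo, Gita, Leo, Soren.
Strictly between Ben and Zara are those in both lists: Jomo, Leo, Soren — 3 elements.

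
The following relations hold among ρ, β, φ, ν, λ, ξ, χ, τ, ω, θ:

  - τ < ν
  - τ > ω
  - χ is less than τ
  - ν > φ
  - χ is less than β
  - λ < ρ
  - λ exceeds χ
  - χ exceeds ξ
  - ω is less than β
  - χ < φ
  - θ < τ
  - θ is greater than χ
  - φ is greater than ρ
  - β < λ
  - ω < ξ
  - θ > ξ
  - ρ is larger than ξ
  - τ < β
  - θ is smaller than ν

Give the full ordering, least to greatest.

ω < ξ < χ < θ < τ < β < λ < ρ < φ < ν

Nothing is placed below ω, so it is least; from there ω < ξ; ξ < χ; χ < θ; θ < τ; τ < β; β < λ; λ < ρ; ρ < φ; φ < ν, each given directly.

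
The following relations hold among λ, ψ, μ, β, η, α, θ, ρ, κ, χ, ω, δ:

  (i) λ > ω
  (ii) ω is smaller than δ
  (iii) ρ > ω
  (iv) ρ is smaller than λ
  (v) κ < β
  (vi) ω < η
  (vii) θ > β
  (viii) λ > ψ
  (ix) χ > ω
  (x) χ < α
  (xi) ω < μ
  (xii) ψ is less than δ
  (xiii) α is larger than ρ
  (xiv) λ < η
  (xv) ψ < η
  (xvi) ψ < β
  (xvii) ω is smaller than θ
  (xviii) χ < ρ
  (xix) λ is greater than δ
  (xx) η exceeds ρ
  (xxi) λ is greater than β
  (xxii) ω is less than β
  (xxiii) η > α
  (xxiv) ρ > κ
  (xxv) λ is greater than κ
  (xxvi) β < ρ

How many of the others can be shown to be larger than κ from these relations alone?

6

Directly above κ: β, ρ, λ.
One step further: α, θ, η (6 so far).
No other element is forced above κ by the given relations, so the count is 6.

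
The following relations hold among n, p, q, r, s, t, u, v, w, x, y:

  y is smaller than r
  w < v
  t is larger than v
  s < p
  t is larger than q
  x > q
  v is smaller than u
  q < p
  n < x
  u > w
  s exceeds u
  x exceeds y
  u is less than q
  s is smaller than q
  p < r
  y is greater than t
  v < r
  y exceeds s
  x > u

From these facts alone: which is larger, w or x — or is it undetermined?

x

w < v and v < u give w < u.
With u < s: w < v < u < s.
With s < q: w < v < u < s < q.
Then q < t extends the chain to t.
Then t < y extends the chain to y.
Then y < x extends the chain to x.
So x is larger.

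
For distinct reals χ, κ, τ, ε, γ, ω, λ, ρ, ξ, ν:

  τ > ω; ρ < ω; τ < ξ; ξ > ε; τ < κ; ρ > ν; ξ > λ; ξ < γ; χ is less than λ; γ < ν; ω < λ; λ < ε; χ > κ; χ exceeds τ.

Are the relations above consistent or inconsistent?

inconsistent

We have γ < ν stated directly, yet also ν < ρ < ω < τ < κ < χ < λ < ε < ξ < γ by chaining the others — so ν < γ. Contradiction.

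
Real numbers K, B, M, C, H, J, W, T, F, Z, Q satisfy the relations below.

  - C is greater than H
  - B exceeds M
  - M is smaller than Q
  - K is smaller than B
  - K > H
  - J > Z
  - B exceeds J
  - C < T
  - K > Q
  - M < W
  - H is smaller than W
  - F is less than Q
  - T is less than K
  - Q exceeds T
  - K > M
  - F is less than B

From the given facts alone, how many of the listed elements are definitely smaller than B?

Directly below B: M, F, J, K.
One step further: Z, H, T, Q (8 so far).
One step further: C (9 so far).
Nothing else is reachable below B; 9 in all.

9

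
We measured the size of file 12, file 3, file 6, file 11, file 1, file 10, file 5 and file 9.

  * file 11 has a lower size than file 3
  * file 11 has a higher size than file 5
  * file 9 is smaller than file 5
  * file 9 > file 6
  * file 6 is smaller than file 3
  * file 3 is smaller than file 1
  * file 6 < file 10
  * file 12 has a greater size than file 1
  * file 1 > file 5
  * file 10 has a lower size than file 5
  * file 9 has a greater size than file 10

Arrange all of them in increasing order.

file 6 < file 10 < file 9 < file 5 < file 11 < file 3 < file 1 < file 12

Nothing is placed below file 6, so it is least; from there file 6 < file 10; file 10 < file 9; file 9 < file 5; file 5 < file 11; file 11 < file 3; file 3 < file 1; file 1 < file 12, each given directly.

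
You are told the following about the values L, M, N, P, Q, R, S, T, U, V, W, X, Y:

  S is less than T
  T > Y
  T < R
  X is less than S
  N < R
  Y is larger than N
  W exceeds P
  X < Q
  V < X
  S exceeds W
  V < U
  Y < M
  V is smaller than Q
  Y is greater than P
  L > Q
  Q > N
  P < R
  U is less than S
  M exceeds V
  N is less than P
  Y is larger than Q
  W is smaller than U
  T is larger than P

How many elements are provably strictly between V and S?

2

Chaining upward from V reaches: X, Q, U, L, Y, T, M, R.
Chaining downward from S reaches: N, P, W, X, U.
Strictly between V and S are those in both lists: X, U — 2 elements.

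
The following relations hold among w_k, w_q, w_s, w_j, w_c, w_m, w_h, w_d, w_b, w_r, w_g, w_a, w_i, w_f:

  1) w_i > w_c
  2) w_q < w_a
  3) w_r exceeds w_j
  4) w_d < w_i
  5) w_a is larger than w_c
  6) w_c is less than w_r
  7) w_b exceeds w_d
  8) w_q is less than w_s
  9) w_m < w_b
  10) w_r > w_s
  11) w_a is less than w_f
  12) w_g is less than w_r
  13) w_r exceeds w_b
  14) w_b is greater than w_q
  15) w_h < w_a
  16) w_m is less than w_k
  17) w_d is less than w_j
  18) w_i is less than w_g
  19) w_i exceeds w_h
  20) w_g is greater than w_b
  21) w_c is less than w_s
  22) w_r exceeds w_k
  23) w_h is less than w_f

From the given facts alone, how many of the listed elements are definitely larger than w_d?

The elements the relations force above w_d are w_i, w_b, w_g, w_j, w_r — no chain reaches any other.
That is 5.

5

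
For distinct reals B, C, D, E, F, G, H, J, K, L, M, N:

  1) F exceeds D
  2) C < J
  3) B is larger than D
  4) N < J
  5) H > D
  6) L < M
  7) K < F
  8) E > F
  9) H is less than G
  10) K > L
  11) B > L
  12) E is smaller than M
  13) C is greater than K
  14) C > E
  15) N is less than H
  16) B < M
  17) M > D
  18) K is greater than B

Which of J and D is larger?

J

D < B and B < K give D < K.
With K < F: D < B < K < F.
With F < E: D < B < K < F < E.
With E < C: D < B < K < F < E < C.
Then C < J extends the chain to J.
So D < J; J is the larger of the two.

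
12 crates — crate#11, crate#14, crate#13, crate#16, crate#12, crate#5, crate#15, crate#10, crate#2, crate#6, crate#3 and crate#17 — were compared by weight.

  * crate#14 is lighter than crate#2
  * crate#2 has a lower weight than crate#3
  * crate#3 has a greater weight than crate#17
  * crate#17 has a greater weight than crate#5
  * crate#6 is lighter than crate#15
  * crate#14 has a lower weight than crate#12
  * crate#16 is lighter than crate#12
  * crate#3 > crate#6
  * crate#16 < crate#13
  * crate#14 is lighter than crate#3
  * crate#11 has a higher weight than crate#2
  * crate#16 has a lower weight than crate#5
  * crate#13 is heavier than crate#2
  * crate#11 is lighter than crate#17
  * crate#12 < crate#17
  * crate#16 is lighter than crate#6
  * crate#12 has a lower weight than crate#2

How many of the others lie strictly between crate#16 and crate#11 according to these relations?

Chaining upward from crate#16 reaches: crate#6, crate#15, crate#12, crate#2, crate#13, crate#5, crate#17, crate#3.
Chaining downward from crate#11 reaches: crate#14, crate#12, crate#2.
Strictly between crate#16 and crate#11 are those in both lists: crate#12, crate#2 — 2 elements.

2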